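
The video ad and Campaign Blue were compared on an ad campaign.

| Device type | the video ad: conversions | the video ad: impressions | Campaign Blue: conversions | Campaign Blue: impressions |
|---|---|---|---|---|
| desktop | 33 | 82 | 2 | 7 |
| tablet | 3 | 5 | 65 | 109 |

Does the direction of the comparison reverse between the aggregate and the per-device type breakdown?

Yes

Desktop: the video ad 33/82 = 40.2%, Campaign Blue 2/7 = 28.6% → the video ad
Tablet: the video ad 3/5 = 60.0%, Campaign Blue 65/109 = 59.6% → the video ad
Overall: the video ad 36/87 = 41.4%, Campaign Blue 67/116 = 57.8% → Campaign Blue
The video ad wins each device group but Campaign Blue wins overall — the comparison reverses. The video ad's impressions skew toward desktop, which has a lower base rate.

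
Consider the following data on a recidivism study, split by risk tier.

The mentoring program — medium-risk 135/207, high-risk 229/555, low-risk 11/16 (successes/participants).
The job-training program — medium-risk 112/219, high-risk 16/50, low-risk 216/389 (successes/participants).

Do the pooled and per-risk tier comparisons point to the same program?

No

Medium-risk: the mentoring program 135/207 = 65.2%, the job-training program 112/219 = 51.1% → the mentoring program
High-risk: the mentoring program 229/555 = 41.3%, the job-training program 16/50 = 32.0% → the mentoring program
Low-risk: the mentoring program 11/16 = 68.8%, the job-training program 216/389 = 55.5% → the mentoring program
Overall: the mentoring program 375/778 = 48.2%, the job-training program 344/658 = 52.3% → the job-training program
The mentoring program wins each risk group but the job-training program wins overall — the comparison reverses. The mentoring program's participants skew toward high-risk, which has a lower base rate.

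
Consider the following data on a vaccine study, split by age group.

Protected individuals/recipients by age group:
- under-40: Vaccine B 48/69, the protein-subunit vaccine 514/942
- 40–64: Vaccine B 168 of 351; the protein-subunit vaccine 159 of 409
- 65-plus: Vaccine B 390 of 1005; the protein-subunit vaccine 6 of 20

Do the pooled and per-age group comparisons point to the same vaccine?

No

Under-40: Vaccine B 48/69 = 69.6%, the protein-subunit vaccine 514/942 = 54.6% → Vaccine B
40–64: Vaccine B 168/351 = 47.9%, the protein-subunit vaccine 159/409 = 38.9% → Vaccine B
65-plus: Vaccine B 390/1005 = 38.8%, the protein-subunit vaccine 6/20 = 30.0% → Vaccine B
Overall: Vaccine B 606/1425 = 42.5%, the protein-subunit vaccine 679/1371 = 49.5% → the protein-subunit vaccine
Vaccine B wins each age group but the protein-subunit vaccine wins overall — the comparison reverses. Vaccine B's recipients skew toward 65-plus, which has a lower base rate.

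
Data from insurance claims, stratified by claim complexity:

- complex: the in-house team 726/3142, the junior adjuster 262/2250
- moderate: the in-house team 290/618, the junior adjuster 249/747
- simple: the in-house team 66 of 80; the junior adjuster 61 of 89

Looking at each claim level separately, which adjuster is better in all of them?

Complex: the in-house team 726/3142 = 23.1%, the junior adjuster 262/2250 = 11.6% → the in-house team
Moderate: the in-house team 290/618 = 46.9%, the junior adjuster 249/747 = 33.3% → the in-house team
Simple: the in-house team 66/80 = 82.5%, the junior adjuster 61/89 = 68.5% → the in-house team
The in-house team has the higher rate in all 3 groups.

the in-house team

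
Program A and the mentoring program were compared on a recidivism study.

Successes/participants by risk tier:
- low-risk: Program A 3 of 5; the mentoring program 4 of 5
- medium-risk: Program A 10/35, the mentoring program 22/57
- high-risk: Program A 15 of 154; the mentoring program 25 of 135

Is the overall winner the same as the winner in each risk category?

Yes

Low-risk: Program A 3/5 = 60.0%, the mentoring program 4/5 = 80.0% → the mentoring program
Medium-risk: Program A 10/35 = 28.6%, the mentoring program 22/57 = 38.6% → the mentoring program
High-risk: Program A 15/154 = 9.7%, the mentoring program 25/135 = 18.5% → the mentoring program
Overall: Program A 28/194 = 14.4%, the mentoring program 51/197 = 25.9% → the mentoring program
The mentoring program wins overall and in every risk group — no reversal.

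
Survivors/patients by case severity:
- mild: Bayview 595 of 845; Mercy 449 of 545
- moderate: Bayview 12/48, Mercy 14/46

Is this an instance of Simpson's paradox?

Mild: Bayview 595/845 = 70.4%, Mercy 449/545 = 82.4% → Mercy
Moderate: Bayview 12/48 = 25.0%, Mercy 14/46 = 30.4% → Mercy
Overall: Bayview 607/893 = 68.0%, Mercy 463/591 = 78.3% → Mercy
Mercy wins overall and in every case group — no reversal.

No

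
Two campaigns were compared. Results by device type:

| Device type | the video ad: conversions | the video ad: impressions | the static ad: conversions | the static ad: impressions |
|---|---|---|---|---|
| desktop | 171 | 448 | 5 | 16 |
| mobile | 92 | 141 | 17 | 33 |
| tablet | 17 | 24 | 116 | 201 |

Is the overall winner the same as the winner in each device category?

No

Desktop: the video ad 171/448 = 38.2%, the static ad 5/16 = 31.2% → the video ad
Mobile: the video ad 92/141 = 65.2%, the static ad 17/33 = 51.5% → the video ad
Tablet: the video ad 17/24 = 70.8%, the static ad 116/201 = 57.7% → the video ad
Overall: the video ad 280/613 = 45.7%, the static ad 138/250 = 55.2% → the static ad
The video ad wins each device group but the static ad wins overall — the comparison reverses. The video ad's impressions skew toward desktop, which has a lower base rate.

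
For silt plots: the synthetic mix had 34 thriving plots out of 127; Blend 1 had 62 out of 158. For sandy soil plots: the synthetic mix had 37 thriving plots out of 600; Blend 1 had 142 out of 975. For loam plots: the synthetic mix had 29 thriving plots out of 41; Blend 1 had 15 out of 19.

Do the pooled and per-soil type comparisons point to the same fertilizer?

Silt: the synthetic mix 34/127 = 26.8%, Blend 1 62/158 = 39.2% → Blend 1
Sandy soil: the synthetic mix 37/600 = 6.2%, Blend 1 142/975 = 14.6% → Blend 1
Loam: the synthetic mix 29/41 = 70.7%, Blend 1 15/19 = 78.9% → Blend 1
Overall: the synthetic mix 100/768 = 13.0%, Blend 1 219/1152 = 19.0% → Blend 1
Blend 1 wins overall and in every soil group — no reversal.

Yes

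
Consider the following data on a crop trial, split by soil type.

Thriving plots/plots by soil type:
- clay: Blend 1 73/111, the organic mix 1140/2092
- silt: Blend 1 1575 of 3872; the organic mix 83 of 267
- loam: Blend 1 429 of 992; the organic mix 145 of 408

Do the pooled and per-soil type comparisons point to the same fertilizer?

No

Clay: Blend 1 73/111 = 65.8%, the organic mix 1140/2092 = 54.5% → Blend 1
Silt: Blend 1 1575/3872 = 40.7%, the organic mix 83/267 = 31.1% → Blend 1
Loam: Blend 1 429/992 = 43.2%, the organic mix 145/408 = 35.5% → Blend 1
Overall: Blend 1 2077/4975 = 41.7%, the organic mix 1368/2767 = 49.4% → the organic mix
Blend 1 wins each soil group but the organic mix wins overall — the comparison reverses. Blend 1's plots skew toward silt, which has a lower base rate.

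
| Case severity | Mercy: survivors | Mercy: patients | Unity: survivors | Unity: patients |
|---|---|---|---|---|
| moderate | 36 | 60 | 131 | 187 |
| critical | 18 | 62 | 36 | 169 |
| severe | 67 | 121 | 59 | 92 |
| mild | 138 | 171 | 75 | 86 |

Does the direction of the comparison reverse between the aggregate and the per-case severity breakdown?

No

Moderate: Mercy 36/60 = 60.0%, Unity 131/187 = 70.1% → Unity
Critical: Mercy 18/62 = 29.0%, Unity 36/169 = 21.3% → Mercy
Severe: Mercy 67/121 = 55.4%, Unity 59/92 = 64.1% → Unity
Mild: Mercy 138/171 = 80.7%, Unity 75/86 = 87.2% → Unity
Overall: Mercy 259/414 = 62.6%, Unity 301/534 = 56.4% → Mercy
Neither sweeps: Mercy wins 1 of 4 groups, Unity wins 3. Mercy wins overall but not every group — no Simpson reversal.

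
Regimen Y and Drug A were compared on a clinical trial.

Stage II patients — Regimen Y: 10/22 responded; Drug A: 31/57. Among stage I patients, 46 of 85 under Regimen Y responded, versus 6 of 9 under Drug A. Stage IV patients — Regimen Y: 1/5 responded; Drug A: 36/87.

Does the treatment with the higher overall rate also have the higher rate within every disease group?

No

Stage II: Regimen Y 10/22 = 45.5%, Drug A 31/57 = 54.4% → Drug A
Stage I: Regimen Y 46/85 = 54.1%, Drug A 6/9 = 66.7% → Drug A
Stage IV: Regimen Y 1/5 = 20.0%, Drug A 36/87 = 41.4% → Drug A
Overall: Regimen Y 57/112 = 50.9%, Drug A 73/153 = 47.7% → Regimen Y
Drug A wins each disease group but Regimen Y wins overall — the comparison reverses. Drug A's patients skew toward stage IV, which has a lower base rate.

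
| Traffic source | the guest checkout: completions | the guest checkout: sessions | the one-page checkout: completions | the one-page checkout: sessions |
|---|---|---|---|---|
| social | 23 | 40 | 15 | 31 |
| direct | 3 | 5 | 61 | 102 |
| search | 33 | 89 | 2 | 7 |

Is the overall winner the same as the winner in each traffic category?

Social: the guest checkout 23/40 = 57.5%, the one-page checkout 15/31 = 48.4% → the guest checkout
Direct: the guest checkout 3/5 = 60.0%, the one-page checkout 61/102 = 59.8% → the guest checkout
Search: the guest checkout 33/89 = 37.1%, the one-page checkout 2/7 = 28.6% → the guest checkout
Overall: the guest checkout 59/134 = 44.0%, the one-page checkout 78/140 = 55.7% → the one-page checkout
The guest checkout wins each traffic group but the one-page checkout wins overall — the comparison reverses. The guest checkout's sessions skew toward search, which has a lower base rate.

No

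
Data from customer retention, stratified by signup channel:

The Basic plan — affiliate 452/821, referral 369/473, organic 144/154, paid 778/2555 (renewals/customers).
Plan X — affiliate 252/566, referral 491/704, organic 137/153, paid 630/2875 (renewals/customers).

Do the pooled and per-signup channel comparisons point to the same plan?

Affiliate: the Basic plan 452/821 = 55.1%, Plan X 252/566 = 44.5% → the Basic plan
Referral: the Basic plan 369/473 = 78.0%, Plan X 491/704 = 69.7% → the Basic plan
Organic: the Basic plan 144/154 = 93.5%, Plan X 137/153 = 89.5% → the Basic plan
Paid: the Basic plan 778/2555 = 30.5%, Plan X 630/2875 = 21.9% → the Basic plan
Overall: the Basic plan 1743/4003 = 43.5%, Plan X 1510/4298 = 35.1% → the Basic plan
The Basic plan wins overall and in every signup group — no reversal.

Yes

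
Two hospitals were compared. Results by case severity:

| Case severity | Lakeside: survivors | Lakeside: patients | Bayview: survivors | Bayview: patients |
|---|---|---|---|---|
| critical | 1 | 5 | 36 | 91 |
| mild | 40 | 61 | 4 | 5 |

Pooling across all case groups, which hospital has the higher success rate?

Lakeside

Critical: Lakeside 1/5 = 20.0%, Bayview 36/91 = 39.6% → Bayview
Mild: Lakeside 40/61 = 65.6%, Bayview 4/5 = 80.0% → Bayview
Overall: Lakeside 41/66 = 62.1%, Bayview 40/96 = 41.7% → Lakeside
(Bayview wins every case group but Lakeside wins overall — Bayview's patients skew toward the low-rate critical group.)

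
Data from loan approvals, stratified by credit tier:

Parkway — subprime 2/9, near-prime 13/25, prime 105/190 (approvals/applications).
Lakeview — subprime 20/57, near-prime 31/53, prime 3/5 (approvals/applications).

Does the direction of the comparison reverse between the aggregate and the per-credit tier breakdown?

Subprime: Parkway 2/9 = 22.2%, Lakeview 20/57 = 35.1% → Lakeview
Near-prime: Parkway 13/25 = 52.0%, Lakeview 31/53 = 58.5% → Lakeview
Prime: Parkway 105/190 = 55.3%, Lakeview 3/5 = 60.0% → Lakeview
Overall: Parkway 120/224 = 53.6%, Lakeview 54/115 = 47.0% → Parkway
Lakeview wins each credit group but Parkway wins overall — the comparison reverses. Lakeview's applications skew toward subprime, which has a lower base rate.

Yes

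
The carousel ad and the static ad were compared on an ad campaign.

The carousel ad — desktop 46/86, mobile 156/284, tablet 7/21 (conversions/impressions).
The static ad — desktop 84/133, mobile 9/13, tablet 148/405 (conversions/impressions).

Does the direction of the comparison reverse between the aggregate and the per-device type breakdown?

Desktop: the carousel ad 46/86 = 53.5%, the static ad 84/133 = 63.2% → the static ad
Mobile: the carousel ad 156/284 = 54.9%, the static ad 9/13 = 69.2% → the static ad
Tablet: the carousel ad 7/21 = 33.3%, the static ad 148/405 = 36.5% → the static ad
Overall: the carousel ad 209/391 = 53.5%, the static ad 241/551 = 43.7% → the carousel ad
The static ad wins each device group but the carousel ad wins overall — the comparison reverses. The static ad's impressions skew toward tablet, which has a lower base rate.

Yes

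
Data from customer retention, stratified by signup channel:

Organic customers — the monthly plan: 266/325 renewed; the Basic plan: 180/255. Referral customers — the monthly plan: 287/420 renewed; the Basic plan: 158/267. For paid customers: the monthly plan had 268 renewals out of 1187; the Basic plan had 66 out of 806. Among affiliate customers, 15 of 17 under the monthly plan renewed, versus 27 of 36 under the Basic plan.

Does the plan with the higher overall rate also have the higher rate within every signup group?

Organic: the monthly plan 266/325 = 81.8%, the Basic plan 180/255 = 70.6% → the monthly plan
Referral: the monthly plan 287/420 = 68.3%, the Basic plan 158/267 = 59.2% → the monthly plan
Paid: the monthly plan 268/1187 = 22.6%, the Basic plan 66/806 = 8.2% → the monthly plan
Affiliate: the monthly plan 15/17 = 88.2%, the Basic plan 27/36 = 75.0% → the monthly plan
Overall: the monthly plan 836/1949 = 42.9%, the Basic plan 431/1364 = 31.6% → the monthly plan
The monthly plan wins overall and in every signup group — no reversal.

Yes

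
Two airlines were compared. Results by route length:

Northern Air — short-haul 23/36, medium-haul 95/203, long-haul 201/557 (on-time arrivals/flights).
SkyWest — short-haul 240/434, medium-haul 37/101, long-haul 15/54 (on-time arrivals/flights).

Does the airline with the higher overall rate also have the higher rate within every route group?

Short-haul: Northern Air 23/36 = 63.9%, SkyWest 240/434 = 55.3% → Northern Air
Medium-haul: Northern Air 95/203 = 46.8%, SkyWest 37/101 = 36.6% → Northern Air
Long-haul: Northern Air 201/557 = 36.1%, SkyWest 15/54 = 27.8% → Northern Air
Overall: Northern Air 319/796 = 40.1%, SkyWest 292/589 = 49.6% → SkyWest
Northern Air wins each route group but SkyWest wins overall — the comparison reverses. Northern Air's flights skew toward long-haul, which has a lower base rate.

No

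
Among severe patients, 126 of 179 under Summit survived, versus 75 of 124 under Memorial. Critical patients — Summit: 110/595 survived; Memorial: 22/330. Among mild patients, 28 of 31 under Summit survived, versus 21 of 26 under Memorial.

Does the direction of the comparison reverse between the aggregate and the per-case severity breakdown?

Severe: Summit 126/179 = 70.4%, Memorial 75/124 = 60.5% → Summit
Critical: Summit 110/595 = 18.5%, Memorial 22/330 = 6.7% → Summit
Mild: Summit 28/31 = 90.3%, Memorial 21/26 = 80.8% → Summit
Overall: Summit 264/805 = 32.8%, Memorial 118/480 = 24.6% → Summit
Summit wins overall and in every case group — no reversal.

No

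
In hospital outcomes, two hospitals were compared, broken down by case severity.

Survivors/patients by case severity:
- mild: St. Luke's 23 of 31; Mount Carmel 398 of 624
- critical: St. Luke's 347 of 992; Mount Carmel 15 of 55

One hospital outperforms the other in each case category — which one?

St. Luke's

Mild: St. Luke's 23/31 = 74.2%, Mount Carmel 398/624 = 63.8% → St. Luke's
Critical: St. Luke's 347/992 = 35.0%, Mount Carmel 15/55 = 27.3% → St. Luke's
St. Luke's has the higher rate in both groups.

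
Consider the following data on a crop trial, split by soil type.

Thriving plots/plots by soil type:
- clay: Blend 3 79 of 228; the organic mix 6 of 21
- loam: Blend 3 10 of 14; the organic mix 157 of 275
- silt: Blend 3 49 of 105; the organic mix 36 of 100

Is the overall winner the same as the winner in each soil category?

No

Clay: Blend 3 79/228 = 34.6%, the organic mix 6/21 = 28.6% → Blend 3
Loam: Blend 3 10/14 = 71.4%, the organic mix 157/275 = 57.1% → Blend 3
Silt: Blend 3 49/105 = 46.7%, the organic mix 36/100 = 36.0% → Blend 3
Overall: Blend 3 138/347 = 39.8%, the organic mix 199/396 = 50.3% → the organic mix
Blend 3 wins each soil group but the organic mix wins overall — the comparison reverses. Blend 3's plots skew toward clay, which has a lower base rate.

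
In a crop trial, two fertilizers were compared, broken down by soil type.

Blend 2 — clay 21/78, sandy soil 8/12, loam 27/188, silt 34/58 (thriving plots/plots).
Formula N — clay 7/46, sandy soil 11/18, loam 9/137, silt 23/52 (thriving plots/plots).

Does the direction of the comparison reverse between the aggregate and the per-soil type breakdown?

Clay: Blend 2 21/78 = 26.9%, Formula N 7/46 = 15.2% → Blend 2
Sandy soil: Blend 2 8/12 = 66.7%, Formula N 11/18 = 61.1% → Blend 2
Loam: Blend 2 27/188 = 14.4%, Formula N 9/137 = 6.6% → Blend 2
Silt: Blend 2 34/58 = 58.6%, Formula N 23/52 = 44.2% → Blend 2
Overall: Blend 2 90/336 = 26.8%, Formula N 50/253 = 19.8% → Blend 2
Blend 2 wins overall and in every soil group — no reversal.

No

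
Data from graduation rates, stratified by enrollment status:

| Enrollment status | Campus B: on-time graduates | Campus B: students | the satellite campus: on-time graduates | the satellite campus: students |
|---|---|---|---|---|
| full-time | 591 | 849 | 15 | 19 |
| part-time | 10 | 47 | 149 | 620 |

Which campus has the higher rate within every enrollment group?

the satellite campus

Full-time: Campus B 591/849 = 69.6%, the satellite campus 15/19 = 78.9% → the satellite campus
Part-time: Campus B 10/47 = 21.3%, the satellite campus 149/620 = 24.0% → the satellite campus
The satellite campus has the higher rate in both groups.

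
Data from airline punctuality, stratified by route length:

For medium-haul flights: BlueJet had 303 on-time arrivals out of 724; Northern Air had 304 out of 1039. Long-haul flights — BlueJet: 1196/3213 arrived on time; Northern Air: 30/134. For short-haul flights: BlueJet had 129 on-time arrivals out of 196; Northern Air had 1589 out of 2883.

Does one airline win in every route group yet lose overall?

Yes

Medium-haul: BlueJet 303/724 = 41.9%, Northern Air 304/1039 = 29.3% → BlueJet
Long-haul: BlueJet 1196/3213 = 37.2%, Northern Air 30/134 = 22.4% → BlueJet
Short-haul: BlueJet 129/196 = 65.8%, Northern Air 1589/2883 = 55.1% → BlueJet
Overall: BlueJet 1628/4133 = 39.4%, Northern Air 1923/4056 = 47.4% → Northern Air
BlueJet wins each route group but Northern Air wins overall — the comparison reverses. BlueJet's flights skew toward long-haul, which has a lower base rate.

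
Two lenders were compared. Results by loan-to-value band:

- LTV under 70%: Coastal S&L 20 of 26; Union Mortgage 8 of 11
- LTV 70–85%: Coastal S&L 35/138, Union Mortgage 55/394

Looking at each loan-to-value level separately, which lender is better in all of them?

Coastal S&L

LTV under 70%: Coastal S&L 20/26 = 76.9%, Union Mortgage 8/11 = 72.7% → Coastal S&L
LTV 70–85%: Coastal S&L 35/138 = 25.4%, Union Mortgage 55/394 = 14.0% → Coastal S&L
Coastal S&L has the higher rate in both groups.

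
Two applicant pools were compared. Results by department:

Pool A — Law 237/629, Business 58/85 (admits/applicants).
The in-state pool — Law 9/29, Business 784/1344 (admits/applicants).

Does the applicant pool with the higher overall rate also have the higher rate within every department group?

Law: Pool A 237/629 = 37.7%, the in-state pool 9/29 = 31.0% → Pool A
Business: Pool A 58/85 = 68.2%, the in-state pool 784/1344 = 58.3% → Pool A
Overall: Pool A 295/714 = 41.3%, the in-state pool 793/1373 = 57.8% → the in-state pool
Pool A wins each department group but the in-state pool wins overall — the comparison reverses. Pool A's applicants skew toward Law, which has a lower base rate.

No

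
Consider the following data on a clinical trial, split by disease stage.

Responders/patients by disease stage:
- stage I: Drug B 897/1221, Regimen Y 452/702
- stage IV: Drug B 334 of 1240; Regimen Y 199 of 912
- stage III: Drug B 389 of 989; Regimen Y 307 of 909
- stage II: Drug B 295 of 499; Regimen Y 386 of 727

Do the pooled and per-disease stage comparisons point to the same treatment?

Yes

Stage I: Drug B 897/1221 = 73.5%, Regimen Y 452/702 = 64.4% → Drug B
Stage IV: Drug B 334/1240 = 26.9%, Regimen Y 199/912 = 21.8% → Drug B
Stage III: Drug B 389/989 = 39.3%, Regimen Y 307/909 = 33.8% → Drug B
Stage II: Drug B 295/499 = 59.1%, Regimen Y 386/727 = 53.1% → Drug B
Overall: Drug B 1915/3949 = 48.5%, Regimen Y 1344/3250 = 41.4% → Drug B
Drug B wins overall and in every disease group — no reversal.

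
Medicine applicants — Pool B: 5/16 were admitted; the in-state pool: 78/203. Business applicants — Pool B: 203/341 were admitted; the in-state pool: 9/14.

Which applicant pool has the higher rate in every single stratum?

Medicine: Pool B 5/16 = 31.2%, the in-state pool 78/203 = 38.4% → the in-state pool
Business: Pool B 203/341 = 59.5%, the in-state pool 9/14 = 64.3% → the in-state pool
The in-state pool has the higher rate in both groups.

the in-state pool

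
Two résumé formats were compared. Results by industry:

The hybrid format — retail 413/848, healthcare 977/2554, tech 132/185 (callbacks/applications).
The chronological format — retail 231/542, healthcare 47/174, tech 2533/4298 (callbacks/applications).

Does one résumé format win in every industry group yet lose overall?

Yes

Retail: the hybrid format 413/848 = 48.7%, the chronological format 231/542 = 42.6% → the hybrid format
Healthcare: the hybrid format 977/2554 = 38.3%, the chronological format 47/174 = 27.0% → the hybrid format
Tech: the hybrid format 132/185 = 71.4%, the chronological format 2533/4298 = 58.9% → the hybrid format
Overall: the hybrid format 1522/3587 = 42.4%, the chronological format 2811/5014 = 56.1% → the chronological format
The hybrid format wins each industry group but the chronological format wins overall — the comparison reverses. The hybrid format's applications skew toward healthcare, which has a lower base rate.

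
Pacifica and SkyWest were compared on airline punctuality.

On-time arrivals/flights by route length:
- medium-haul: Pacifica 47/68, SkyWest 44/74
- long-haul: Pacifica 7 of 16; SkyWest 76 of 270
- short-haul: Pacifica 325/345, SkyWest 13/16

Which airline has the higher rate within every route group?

Medium-haul: Pacifica 47/68 = 69.1%, SkyWest 44/74 = 59.5% → Pacifica
Long-haul: Pacifica 7/16 = 43.8%, SkyWest 76/270 = 28.1% → Pacifica
Short-haul: Pacifica 325/345 = 94.2%, SkyWest 13/16 = 81.2% → Pacifica
Pacifica has the higher rate in all 3 groups.

Pacifica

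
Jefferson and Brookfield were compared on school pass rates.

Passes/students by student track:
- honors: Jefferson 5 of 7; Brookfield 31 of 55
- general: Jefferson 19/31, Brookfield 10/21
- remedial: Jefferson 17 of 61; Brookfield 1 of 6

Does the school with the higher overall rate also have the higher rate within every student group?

Honors: Jefferson 5/7 = 71.4%, Brookfield 31/55 = 56.4% → Jefferson
General: Jefferson 19/31 = 61.3%, Brookfield 10/21 = 47.6% → Jefferson
Remedial: Jefferson 17/61 = 27.9%, Brookfield 1/6 = 16.7% → Jefferson
Overall: Jefferson 41/99 = 41.4%, Brookfield 42/82 = 51.2% → Brookfield
Jefferson wins each student group but Brookfield wins overall — the comparison reverses. Jefferson's students skew toward remedial, which has a lower base rate.

No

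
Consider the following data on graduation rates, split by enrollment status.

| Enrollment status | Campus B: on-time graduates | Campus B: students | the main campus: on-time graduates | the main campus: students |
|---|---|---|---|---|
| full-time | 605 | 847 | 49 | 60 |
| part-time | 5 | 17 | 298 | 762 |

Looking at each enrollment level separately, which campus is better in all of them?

Full-time: Campus B 605/847 = 71.4%, the main campus 49/60 = 81.7% → the main campus
Part-time: Campus B 5/17 = 29.4%, the main campus 298/762 = 39.1% → the main campus
The main campus has the higher rate in both groups.

the main campus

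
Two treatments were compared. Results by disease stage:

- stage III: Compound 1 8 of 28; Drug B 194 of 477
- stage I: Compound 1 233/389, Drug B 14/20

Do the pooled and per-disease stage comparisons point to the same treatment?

Stage III: Compound 1 8/28 = 28.6%, Drug B 194/477 = 40.7% → Drug B
Stage I: Compound 1 233/389 = 59.9%, Drug B 14/20 = 70.0% → Drug B
Overall: Compound 1 241/417 = 57.8%, Drug B 208/497 = 41.9% → Compound 1
Drug B wins each disease group but Compound 1 wins overall — the comparison reverses. Drug B's patients skew toward stage III, which has a lower base rate.

No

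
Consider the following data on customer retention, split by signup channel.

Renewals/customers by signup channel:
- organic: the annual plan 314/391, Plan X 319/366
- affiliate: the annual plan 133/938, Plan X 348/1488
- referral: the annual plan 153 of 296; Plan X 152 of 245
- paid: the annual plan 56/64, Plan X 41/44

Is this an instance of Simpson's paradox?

Organic: the annual plan 314/391 = 80.3%, Plan X 319/366 = 87.2% → Plan X
Affiliate: the annual plan 133/938 = 14.2%, Plan X 348/1488 = 23.4% → Plan X
Referral: the annual plan 153/296 = 51.7%, Plan X 152/245 = 62.0% → Plan X
Paid: the annual plan 56/64 = 87.5%, Plan X 41/44 = 93.2% → Plan X
Overall: the annual plan 656/1689 = 38.8%, Plan X 860/2143 = 40.1% → Plan X
Plan X wins overall and in every signup group — no reversal.

No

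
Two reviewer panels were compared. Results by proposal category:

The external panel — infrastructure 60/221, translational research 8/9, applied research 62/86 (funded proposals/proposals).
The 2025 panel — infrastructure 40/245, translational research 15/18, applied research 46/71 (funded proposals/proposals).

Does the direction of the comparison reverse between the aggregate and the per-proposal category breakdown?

No

Infrastructure: the external panel 60/221 = 27.1%, the 2025 panel 40/245 = 16.3% → the external panel
Translational research: the external panel 8/9 = 88.9%, the 2025 panel 15/18 = 83.3% → the external panel
Applied research: the external panel 62/86 = 72.1%, the 2025 panel 46/71 = 64.8% → the external panel
Overall: the external panel 130/316 = 41.1%, the 2025 panel 101/334 = 30.2% → the external panel
The external panel wins overall and in every proposal group — no reversal.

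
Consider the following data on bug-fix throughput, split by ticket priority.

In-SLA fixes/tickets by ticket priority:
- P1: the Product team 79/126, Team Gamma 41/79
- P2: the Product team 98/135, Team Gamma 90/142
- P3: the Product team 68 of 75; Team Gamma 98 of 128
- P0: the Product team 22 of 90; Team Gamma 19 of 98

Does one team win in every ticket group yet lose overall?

P1: the Product team 79/126 = 62.7%, Team Gamma 41/79 = 51.9% → the Product team
P2: the Product team 98/135 = 72.6%, Team Gamma 90/142 = 63.4% → the Product team
P3: the Product team 68/75 = 90.7%, Team Gamma 98/128 = 76.6% → the Product team
P0: the Product team 22/90 = 24.4%, Team Gamma 19/98 = 19.4% → the Product team
Overall: the Product team 267/426 = 62.7%, Team Gamma 248/447 = 55.5% → the Product team
The Product team wins overall and in every ticket group — no reversal.

No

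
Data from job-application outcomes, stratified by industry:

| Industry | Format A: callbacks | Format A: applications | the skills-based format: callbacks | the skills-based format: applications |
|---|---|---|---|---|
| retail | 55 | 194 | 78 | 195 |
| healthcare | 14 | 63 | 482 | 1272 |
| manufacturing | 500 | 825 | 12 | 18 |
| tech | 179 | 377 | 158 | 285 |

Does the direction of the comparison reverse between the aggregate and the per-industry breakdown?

Yes

Retail: Format A 55/194 = 28.4%, the skills-based format 78/195 = 40.0% → the skills-based format
Healthcare: Format A 14/63 = 22.2%, the skills-based format 482/1272 = 37.9% → the skills-based format
Manufacturing: Format A 500/825 = 60.6%, the skills-based format 12/18 = 66.7% → the skills-based format
Tech: Format A 179/377 = 47.5%, the skills-based format 158/285 = 55.4% → the skills-based format
Overall: Format A 748/1459 = 51.3%, the skills-based format 730/1770 = 41.2% → Format A
The skills-based format wins each industry group but Format A wins overall — the comparison reverses. The skills-based format's applications skew toward healthcare, which has a lower base rate.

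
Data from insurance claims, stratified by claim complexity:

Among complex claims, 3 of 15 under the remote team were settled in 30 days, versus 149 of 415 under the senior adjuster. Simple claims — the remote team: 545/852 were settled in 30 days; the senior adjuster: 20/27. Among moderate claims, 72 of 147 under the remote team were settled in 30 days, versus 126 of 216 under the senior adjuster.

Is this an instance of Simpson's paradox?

Yes

Complex: the remote team 3/15 = 20.0%, the senior adjuster 149/415 = 35.9% → the senior adjuster
Simple: the remote team 545/852 = 64.0%, the senior adjuster 20/27 = 74.1% → the senior adjuster
Moderate: the remote team 72/147 = 49.0%, the senior adjuster 126/216 = 58.3% → the senior adjuster
Overall: the remote team 620/1014 = 61.1%, the senior adjuster 295/658 = 44.8% → the remote team
The senior adjuster wins each claim group but the remote team wins overall — the comparison reverses. The senior adjuster's claims skew toward complex, which has a lower base rate.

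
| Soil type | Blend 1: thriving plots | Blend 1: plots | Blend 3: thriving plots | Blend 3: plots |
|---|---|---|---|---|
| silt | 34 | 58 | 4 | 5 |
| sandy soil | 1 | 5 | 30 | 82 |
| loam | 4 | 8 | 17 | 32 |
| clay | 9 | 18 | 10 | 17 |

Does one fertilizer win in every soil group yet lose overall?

Silt: Blend 1 34/58 = 58.6%, Blend 3 4/5 = 80.0% → Blend 3
Sandy soil: Blend 1 1/5 = 20.0%, Blend 3 30/82 = 36.6% → Blend 3
Loam: Blend 1 4/8 = 50.0%, Blend 3 17/32 = 53.1% → Blend 3
Clay: Blend 1 9/18 = 50.0%, Blend 3 10/17 = 58.8% → Blend 3
Overall: Blend 1 48/89 = 53.9%, Blend 3 61/136 = 44.9% → Blend 1
Blend 3 wins each soil group but Blend 1 wins overall — the comparison reverses. Blend 3's plots skew toward sandy soil, which has a lower base rate.

Yes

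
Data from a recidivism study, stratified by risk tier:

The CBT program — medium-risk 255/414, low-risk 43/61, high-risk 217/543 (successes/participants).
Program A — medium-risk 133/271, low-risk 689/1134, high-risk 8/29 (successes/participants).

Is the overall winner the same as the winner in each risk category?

Medium-risk: the CBT program 255/414 = 61.6%, Program A 133/271 = 49.1% → the CBT program
Low-risk: the CBT program 43/61 = 70.5%, Program A 689/1134 = 60.8% → the CBT program
High-risk: the CBT program 217/543 = 40.0%, Program A 8/29 = 27.6% → the CBT program
Overall: the CBT program 515/1018 = 50.6%, Program A 830/1434 = 57.9% → Program A
The CBT program wins each risk group but Program A wins overall — the comparison reverses. The CBT program's participants skew toward high-risk, which has a lower base rate.

No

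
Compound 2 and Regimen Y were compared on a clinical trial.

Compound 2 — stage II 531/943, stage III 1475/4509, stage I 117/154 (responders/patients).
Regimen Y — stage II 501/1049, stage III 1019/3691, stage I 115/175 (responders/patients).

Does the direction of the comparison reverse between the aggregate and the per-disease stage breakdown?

No

Stage II: Compound 2 531/943 = 56.3%, Regimen Y 501/1049 = 47.8% → Compound 2
Stage III: Compound 2 1475/4509 = 32.7%, Regimen Y 1019/3691 = 27.6% → Compound 2
Stage I: Compound 2 117/154 = 76.0%, Regimen Y 115/175 = 65.7% → Compound 2
Overall: Compound 2 2123/5606 = 37.9%, Regimen Y 1635/4915 = 33.3% → Compound 2
Compound 2 wins overall and in every disease group — no reversal.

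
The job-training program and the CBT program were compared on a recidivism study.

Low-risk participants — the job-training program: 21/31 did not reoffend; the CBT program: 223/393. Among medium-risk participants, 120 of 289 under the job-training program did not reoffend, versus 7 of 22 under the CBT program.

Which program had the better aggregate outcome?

the CBT program

Low-risk: the job-training program 21/31 = 67.7%, the CBT program 223/393 = 56.7% → the job-training program
Medium-risk: the job-training program 120/289 = 41.5%, the CBT program 7/22 = 31.8% → the job-training program
Overall: the job-training program 141/320 = 44.1%, the CBT program 230/415 = 55.4% → the CBT program
(The job-training program wins every risk group but the CBT program wins overall — the job-training program's participants skew toward the low-rate medium-risk group.)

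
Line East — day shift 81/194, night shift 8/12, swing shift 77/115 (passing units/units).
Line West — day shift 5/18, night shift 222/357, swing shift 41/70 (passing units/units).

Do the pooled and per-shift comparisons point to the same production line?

Day shift: Line East 81/194 = 41.8%, Line West 5/18 = 27.8% → Line East
Night shift: Line East 8/12 = 66.7%, Line West 222/357 = 62.2% → Line East
Swing shift: Line East 77/115 = 67.0%, Line West 41/70 = 58.6% → Line East
Overall: Line East 166/321 = 51.7%, Line West 268/445 = 60.2% → Line West
Line East wins each shift group but Line West wins overall — the comparison reverses. Line East's units skew toward day shift, which has a lower base rate.

No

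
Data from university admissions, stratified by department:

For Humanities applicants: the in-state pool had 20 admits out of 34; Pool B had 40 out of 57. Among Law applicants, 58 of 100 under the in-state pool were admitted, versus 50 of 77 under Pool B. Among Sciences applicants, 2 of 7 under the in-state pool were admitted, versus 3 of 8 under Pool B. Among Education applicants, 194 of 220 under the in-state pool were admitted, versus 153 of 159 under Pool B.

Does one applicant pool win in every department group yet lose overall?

No

Humanities: the in-state pool 20/34 = 58.8%, Pool B 40/57 = 70.2% → Pool B
Law: the in-state pool 58/100 = 58.0%, Pool B 50/77 = 64.9% → Pool B
Sciences: the in-state pool 2/7 = 28.6%, Pool B 3/8 = 37.5% → Pool B
Education: the in-state pool 194/220 = 88.2%, Pool B 153/159 = 96.2% → Pool B
Overall: the in-state pool 274/361 = 75.9%, Pool B 246/301 = 81.7% → Pool B
Pool B wins overall and in every department group — no reversal.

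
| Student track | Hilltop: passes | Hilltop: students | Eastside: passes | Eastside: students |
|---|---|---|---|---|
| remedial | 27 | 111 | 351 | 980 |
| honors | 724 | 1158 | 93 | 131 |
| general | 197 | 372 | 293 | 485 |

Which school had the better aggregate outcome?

Remedial: Hilltop 27/111 = 24.3%, Eastside 351/980 = 35.8% → Eastside
Honors: Hilltop 724/1158 = 62.5%, Eastside 93/131 = 71.0% → Eastside
General: Hilltop 197/372 = 53.0%, Eastside 293/485 = 60.4% → Eastside
Overall: Hilltop 948/1641 = 57.8%, Eastside 737/1596 = 46.2% → Hilltop
(Eastside wins every student group but Hilltop wins overall — Eastside's students skew toward the low-rate remedial group.)

Hilltop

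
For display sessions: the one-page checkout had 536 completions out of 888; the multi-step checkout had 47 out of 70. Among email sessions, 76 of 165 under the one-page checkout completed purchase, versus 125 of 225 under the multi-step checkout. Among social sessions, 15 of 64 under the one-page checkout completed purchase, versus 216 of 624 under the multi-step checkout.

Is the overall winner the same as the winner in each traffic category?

Display: the one-page checkout 536/888 = 60.4%, the multi-step checkout 47/70 = 67.1% → the multi-step checkout
Email: the one-page checkout 76/165 = 46.1%, the multi-step checkout 125/225 = 55.6% → the multi-step checkout
Social: the one-page checkout 15/64 = 23.4%, the multi-step checkout 216/624 = 34.6% → the multi-step checkout
Overall: the one-page checkout 627/1117 = 56.1%, the multi-step checkout 388/919 = 42.2% → the one-page checkout
The multi-step checkout wins each traffic group but the one-page checkout wins overall — the comparison reverses. The multi-step checkout's sessions skew toward social, which has a lower base rate.

No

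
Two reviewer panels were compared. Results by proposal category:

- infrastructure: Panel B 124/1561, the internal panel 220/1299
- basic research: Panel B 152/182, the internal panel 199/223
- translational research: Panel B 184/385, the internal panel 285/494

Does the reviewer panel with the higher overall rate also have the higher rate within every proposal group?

Infrastructure: Panel B 124/1561 = 7.9%, the internal panel 220/1299 = 16.9% → the internal panel
Basic research: Panel B 152/182 = 83.5%, the internal panel 199/223 = 89.2% → the internal panel
Translational research: Panel B 184/385 = 47.8%, the internal panel 285/494 = 57.7% → the internal panel
Overall: Panel B 460/2128 = 21.6%, the internal panel 704/2016 = 34.9% → the internal panel
The internal panel wins overall and in every proposal group — no reversal.

Yes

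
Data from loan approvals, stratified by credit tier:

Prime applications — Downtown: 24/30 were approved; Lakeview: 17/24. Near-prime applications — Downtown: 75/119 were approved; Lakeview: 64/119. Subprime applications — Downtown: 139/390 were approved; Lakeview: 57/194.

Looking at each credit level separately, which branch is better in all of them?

Prime: Downtown 24/30 = 80.0%, Lakeview 17/24 = 70.8% → Downtown
Near-prime: Downtown 75/119 = 63.0%, Lakeview 64/119 = 53.8% → Downtown
Subprime: Downtown 139/390 = 35.6%, Lakeview 57/194 = 29.4% → Downtown
Downtown has the higher rate in all 3 groups.

Downtown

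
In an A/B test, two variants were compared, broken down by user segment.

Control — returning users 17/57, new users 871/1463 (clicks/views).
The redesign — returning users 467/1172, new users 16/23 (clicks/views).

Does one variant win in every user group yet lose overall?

Returning users: Control 17/57 = 29.8%, the redesign 467/1172 = 39.8% → the redesign
New users: Control 871/1463 = 59.5%, the redesign 16/23 = 69.6% → the redesign
Overall: Control 888/1520 = 58.4%, the redesign 483/1195 = 40.4% → Control
The redesign wins each user group but Control wins overall — the comparison reverses. The redesign's views skew toward returning users, which has a lower base rate.

Yes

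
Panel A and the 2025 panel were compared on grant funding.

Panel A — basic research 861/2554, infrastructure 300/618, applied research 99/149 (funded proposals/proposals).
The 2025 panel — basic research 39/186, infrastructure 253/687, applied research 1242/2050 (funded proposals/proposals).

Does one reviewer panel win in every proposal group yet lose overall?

Basic research: Panel A 861/2554 = 33.7%, the 2025 panel 39/186 = 21.0% → Panel A
Infrastructure: Panel A 300/618 = 48.5%, the 2025 panel 253/687 = 36.8% → Panel A
Applied research: Panel A 99/149 = 66.4%, the 2025 panel 1242/2050 = 60.6% → Panel A
Overall: Panel A 1260/3321 = 37.9%, the 2025 panel 1534/2923 = 52.5% → the 2025 panel
Panel A wins each proposal group but the 2025 panel wins overall — the comparison reverses. Panel A's proposals skew toward basic research, which has a lower base rate.

Yes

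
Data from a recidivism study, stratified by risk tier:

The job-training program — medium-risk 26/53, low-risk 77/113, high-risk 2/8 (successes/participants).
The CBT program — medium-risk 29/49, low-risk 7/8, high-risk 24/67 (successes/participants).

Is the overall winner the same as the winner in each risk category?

Medium-risk: the job-training program 26/53 = 49.1%, the CBT program 29/49 = 59.2% → the CBT program
Low-risk: the job-training program 77/113 = 68.1%, the CBT program 7/8 = 87.5% → the CBT program
High-risk: the job-training program 2/8 = 25.0%, the CBT program 24/67 = 35.8% → the CBT program
Overall: the job-training program 105/174 = 60.3%, the CBT program 60/124 = 48.4% → the job-training program
The CBT program wins each risk group but the job-training program wins overall — the comparison reverses. The CBT program's participants skew toward high-risk, which has a lower base rate.

No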